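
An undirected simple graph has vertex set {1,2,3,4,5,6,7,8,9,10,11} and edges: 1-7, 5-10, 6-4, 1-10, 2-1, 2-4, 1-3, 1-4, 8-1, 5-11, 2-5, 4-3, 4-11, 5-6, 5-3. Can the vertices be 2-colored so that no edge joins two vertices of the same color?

The cycle 2-1-4-2 has length 3, which is odd, so the graph is not bipartite.

No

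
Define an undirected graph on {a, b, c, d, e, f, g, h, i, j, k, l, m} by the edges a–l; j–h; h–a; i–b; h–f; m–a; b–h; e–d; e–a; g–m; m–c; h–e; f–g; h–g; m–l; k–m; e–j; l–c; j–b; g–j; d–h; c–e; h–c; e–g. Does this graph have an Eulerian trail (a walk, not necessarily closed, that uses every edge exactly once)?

Degrees: a:4, b:3, c:4, d:2, e:6, f:2, g:5, h:8, i:1, j:4, k:1, l:3, m:5
Odd-degree vertices: b, g, i, k, l, m (6 total).
An Eulerian trail requires 0 or 2 odd-degree vertices; here there are 6.

No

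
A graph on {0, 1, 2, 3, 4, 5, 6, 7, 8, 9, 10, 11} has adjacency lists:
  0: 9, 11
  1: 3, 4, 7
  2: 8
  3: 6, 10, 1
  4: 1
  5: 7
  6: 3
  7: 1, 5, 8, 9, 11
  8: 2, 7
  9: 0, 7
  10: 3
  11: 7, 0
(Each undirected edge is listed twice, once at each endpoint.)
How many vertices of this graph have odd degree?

Degrees: 0:2, 1:3, 2:1, 3:3, 4:1, 5:1, 6:1, 7:5, 8:2, 9:2, 10:1, 11:2
Odd-degree vertices: 1, 2, 3, 4, 5, 6, 7, 10.

8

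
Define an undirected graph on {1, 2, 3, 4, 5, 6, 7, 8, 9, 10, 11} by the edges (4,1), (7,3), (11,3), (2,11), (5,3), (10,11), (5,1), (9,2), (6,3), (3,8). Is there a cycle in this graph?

The graph has 11 vertices, 10 edges, and 1 connected component.
A forest on 11 vertices with 1 component has exactly 10 edges, which matches — so no cycle.

No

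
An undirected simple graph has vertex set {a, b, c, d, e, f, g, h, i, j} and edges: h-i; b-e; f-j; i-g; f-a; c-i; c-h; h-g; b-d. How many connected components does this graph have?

3

Component: {a, f, j}
Component: {b, d, e}
Component: {c, g, h, i}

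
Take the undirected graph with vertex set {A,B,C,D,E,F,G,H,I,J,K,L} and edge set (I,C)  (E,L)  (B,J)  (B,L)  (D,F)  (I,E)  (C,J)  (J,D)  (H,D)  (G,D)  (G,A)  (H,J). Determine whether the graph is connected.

No

Component: {K}
Component: {A, B, C, D, E, F, G, H, I, J, L}
No edge joins these 2 groups, so the graph is disconnected.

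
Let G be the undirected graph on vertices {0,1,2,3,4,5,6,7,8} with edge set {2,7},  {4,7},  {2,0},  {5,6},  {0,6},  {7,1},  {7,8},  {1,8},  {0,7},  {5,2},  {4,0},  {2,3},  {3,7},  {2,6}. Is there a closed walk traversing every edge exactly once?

Degrees: 0:4, 1:2, 2:5, 3:2, 4:2, 5:2, 6:3, 7:6, 8:2
2, 6 have odd degree; an Eulerian circuit needs every degree to be even, so none exists.

No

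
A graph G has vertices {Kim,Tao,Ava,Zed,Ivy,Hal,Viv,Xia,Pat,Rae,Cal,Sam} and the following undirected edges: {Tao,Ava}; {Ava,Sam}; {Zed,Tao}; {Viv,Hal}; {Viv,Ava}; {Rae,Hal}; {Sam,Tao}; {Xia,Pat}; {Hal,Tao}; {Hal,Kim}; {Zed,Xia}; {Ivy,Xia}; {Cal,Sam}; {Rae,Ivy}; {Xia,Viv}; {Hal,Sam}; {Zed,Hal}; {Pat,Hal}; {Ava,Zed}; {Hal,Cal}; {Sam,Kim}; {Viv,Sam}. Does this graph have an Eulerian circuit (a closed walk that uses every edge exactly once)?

Yes

Degrees: Kim:2, Tao:4, Ava:4, Zed:4, Ivy:2, Hal:8, Viv:4, Xia:4, Pat:2, Rae:2, Cal:2, Sam:6
Every vertex has even degree and the edges form a single connected piece, so an Eulerian circuit exists.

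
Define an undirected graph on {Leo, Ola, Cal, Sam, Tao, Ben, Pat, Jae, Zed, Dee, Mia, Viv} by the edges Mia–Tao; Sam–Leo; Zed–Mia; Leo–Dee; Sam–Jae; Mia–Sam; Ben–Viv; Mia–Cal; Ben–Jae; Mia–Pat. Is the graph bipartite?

Yes

Color {Ola, Cal, Sam, Tao, Ben, Pat, Zed, Dee} black and {Leo, Jae, Mia, Viv} white. No edge joins two same-colored vertices, so the graph is bipartite.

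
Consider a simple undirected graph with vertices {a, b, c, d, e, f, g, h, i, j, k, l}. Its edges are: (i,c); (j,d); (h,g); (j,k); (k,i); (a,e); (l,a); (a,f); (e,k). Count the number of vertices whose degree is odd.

Degrees: a:3, b:0, c:1, d:1, e:2, f:1, g:1, h:1, i:2, j:2, k:3, l:1
Odd-degree vertices: a, c, d, f, g, h, k, l.

8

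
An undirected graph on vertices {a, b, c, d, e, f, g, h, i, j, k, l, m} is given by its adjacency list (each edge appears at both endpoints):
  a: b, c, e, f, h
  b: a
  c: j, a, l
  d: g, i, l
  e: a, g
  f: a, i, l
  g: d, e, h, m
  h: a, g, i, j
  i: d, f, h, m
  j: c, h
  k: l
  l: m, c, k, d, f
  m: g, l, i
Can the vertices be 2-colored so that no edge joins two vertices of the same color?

Color {b, c, d, e, f, h, k, m} black and {a, g, i, j, l} white. No edge joins two same-colored vertices, so the graph is bipartite.

Yes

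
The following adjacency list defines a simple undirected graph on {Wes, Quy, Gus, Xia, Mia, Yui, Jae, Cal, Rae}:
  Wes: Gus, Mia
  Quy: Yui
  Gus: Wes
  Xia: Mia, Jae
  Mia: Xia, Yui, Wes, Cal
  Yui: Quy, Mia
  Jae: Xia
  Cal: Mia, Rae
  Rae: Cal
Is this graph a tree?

Yes

The graph has 9 vertices and 8 edges.
It is connected with exactly 8 edges, hence acyclic — it is a tree.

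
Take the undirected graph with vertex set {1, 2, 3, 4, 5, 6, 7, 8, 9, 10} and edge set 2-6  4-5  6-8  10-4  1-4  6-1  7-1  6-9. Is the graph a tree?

The graph has 10 vertices and 8 edges.
It splits into 2 components, so it cannot be a tree.

No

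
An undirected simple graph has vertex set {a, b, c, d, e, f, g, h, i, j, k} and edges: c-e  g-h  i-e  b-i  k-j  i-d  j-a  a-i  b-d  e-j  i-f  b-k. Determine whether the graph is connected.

No

Component: {g, h}
Component: {a, b, c, d, e, f, i, j, k}
There are 2 separate components, so the graph is not connected.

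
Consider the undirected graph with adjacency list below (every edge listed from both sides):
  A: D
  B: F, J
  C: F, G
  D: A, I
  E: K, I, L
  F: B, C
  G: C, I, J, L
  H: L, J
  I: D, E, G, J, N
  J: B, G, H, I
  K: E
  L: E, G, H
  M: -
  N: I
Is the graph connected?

No

Component: {M}
Component: {A, B, C, D, E, F, G, H, I, J, K, L, N}
No edge joins these 2 groups, so the graph is disconnected.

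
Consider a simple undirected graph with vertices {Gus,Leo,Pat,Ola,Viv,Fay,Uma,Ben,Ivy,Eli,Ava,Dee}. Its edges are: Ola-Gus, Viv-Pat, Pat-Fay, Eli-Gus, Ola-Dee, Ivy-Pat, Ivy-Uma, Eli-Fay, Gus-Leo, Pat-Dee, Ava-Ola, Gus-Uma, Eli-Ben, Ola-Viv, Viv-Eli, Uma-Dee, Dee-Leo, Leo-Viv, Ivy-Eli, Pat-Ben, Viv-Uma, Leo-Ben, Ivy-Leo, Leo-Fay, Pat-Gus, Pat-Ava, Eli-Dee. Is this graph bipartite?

Yes

Color {Leo, Pat, Ola, Uma, Eli} black and {Gus, Viv, Fay, Ben, Ivy, Ava, Dee} white. No edge joins two same-colored vertices, so the graph is bipartite.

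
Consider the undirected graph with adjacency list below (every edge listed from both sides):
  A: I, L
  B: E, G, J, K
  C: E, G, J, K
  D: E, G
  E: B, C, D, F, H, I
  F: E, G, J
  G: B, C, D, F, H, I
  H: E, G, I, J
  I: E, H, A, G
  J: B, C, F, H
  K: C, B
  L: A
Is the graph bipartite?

The cycle G-H-I-G has length 3, which is odd, so the graph is not bipartite.

No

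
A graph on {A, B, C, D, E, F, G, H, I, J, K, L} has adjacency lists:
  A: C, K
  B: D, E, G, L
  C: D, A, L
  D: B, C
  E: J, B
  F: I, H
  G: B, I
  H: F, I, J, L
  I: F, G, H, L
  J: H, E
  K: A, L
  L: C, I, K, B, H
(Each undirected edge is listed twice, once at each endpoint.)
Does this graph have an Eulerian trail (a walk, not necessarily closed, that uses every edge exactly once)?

Yes

Degrees: A:2, B:4, C:3, D:2, E:2, F:2, G:2, H:4, I:4, J:2, K:2, L:5
Odd-degree vertices: C, L (2 total).
The non-isolated vertices are connected and exactly 2 have odd degree, so an Eulerian trail exists (from C to L).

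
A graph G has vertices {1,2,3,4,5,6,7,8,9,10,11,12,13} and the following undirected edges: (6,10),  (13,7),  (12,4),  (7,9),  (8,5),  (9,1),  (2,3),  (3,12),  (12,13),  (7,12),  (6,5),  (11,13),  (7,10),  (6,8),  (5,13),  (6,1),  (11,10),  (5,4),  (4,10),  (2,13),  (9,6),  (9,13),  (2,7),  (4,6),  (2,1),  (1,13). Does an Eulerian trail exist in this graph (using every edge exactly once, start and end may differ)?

Degrees: 1:4, 2:4, 3:2, 4:4, 5:4, 6:6, 7:5, 8:2, 9:4, 10:4, 11:2, 12:4, 13:7
Odd-degree vertices: 7, 13 (2 total).
With 2 odd-degree vertices and all edges in one connected piece, an Eulerian trail exists (from 7 to 13).

Yes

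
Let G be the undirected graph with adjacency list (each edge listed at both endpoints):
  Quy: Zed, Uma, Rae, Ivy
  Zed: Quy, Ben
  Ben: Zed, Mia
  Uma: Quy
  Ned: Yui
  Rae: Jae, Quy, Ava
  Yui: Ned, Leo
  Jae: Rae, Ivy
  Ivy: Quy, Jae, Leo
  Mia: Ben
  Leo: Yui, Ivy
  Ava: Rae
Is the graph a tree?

|V| = 12, |E| = 12.
A tree on 12 vertices has exactly 11 edges; this graph has 12, so it contains a cycle and is not a tree.

No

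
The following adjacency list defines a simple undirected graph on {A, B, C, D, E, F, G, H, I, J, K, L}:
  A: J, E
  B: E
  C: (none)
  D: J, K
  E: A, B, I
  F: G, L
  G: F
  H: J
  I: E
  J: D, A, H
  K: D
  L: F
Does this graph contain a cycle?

No

The graph has 12 vertices, 9 edges, and 3 connected components.
A forest on 12 vertices with 3 components has exactly 9 edges, which matches — so no cycle.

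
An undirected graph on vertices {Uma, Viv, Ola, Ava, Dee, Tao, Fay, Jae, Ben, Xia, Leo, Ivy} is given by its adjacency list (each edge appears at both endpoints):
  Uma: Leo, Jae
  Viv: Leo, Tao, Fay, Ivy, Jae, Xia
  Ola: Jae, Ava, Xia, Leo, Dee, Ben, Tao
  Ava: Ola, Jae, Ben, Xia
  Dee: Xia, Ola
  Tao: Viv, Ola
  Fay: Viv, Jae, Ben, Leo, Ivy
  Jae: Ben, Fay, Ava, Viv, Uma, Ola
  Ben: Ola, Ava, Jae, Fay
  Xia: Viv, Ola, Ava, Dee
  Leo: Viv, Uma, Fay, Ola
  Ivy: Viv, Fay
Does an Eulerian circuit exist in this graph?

No

Degrees: Uma:2, Viv:6, Ola:7, Ava:4, Dee:2, Tao:2, Fay:5, Jae:6, Ben:4, Xia:4, Leo:4, Ivy:2
Vertices with odd degree: Ola, Fay. An Eulerian circuit requires all degrees even.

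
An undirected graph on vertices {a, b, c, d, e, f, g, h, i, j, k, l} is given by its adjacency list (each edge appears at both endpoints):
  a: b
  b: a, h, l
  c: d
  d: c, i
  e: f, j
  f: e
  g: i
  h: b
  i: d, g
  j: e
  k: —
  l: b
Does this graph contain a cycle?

The graph has 12 vertices, 8 edges, and 4 connected components.
A forest on 12 vertices with 4 components has exactly 8 edges, which matches — so no cycle.

No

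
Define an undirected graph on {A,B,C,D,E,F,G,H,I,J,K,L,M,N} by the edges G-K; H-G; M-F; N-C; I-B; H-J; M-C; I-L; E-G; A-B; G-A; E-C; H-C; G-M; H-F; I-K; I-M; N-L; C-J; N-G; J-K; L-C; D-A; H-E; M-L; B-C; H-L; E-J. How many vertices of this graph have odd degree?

8

Degrees: A:3, B:3, C:7, D:1, E:4, F:2, G:6, H:6, I:4, J:4, K:3, L:5, M:5, N:3
Odd-degree vertices: A, B, C, D, K, L, M, N.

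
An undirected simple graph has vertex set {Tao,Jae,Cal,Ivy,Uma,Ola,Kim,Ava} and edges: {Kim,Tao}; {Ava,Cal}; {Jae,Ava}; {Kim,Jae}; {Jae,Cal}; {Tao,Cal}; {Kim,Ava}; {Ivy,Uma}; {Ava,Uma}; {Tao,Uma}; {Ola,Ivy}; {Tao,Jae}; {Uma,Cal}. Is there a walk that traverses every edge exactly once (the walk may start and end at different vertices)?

Degrees: Tao:4, Jae:4, Cal:4, Ivy:2, Uma:4, Ola:1, Kim:3, Ava:4
Odd-degree vertices: Ola, Kim (2 total).
The non-isolated vertices are connected and exactly 2 have odd degree, so an Eulerian trail exists (from Ola to Kim).

Yes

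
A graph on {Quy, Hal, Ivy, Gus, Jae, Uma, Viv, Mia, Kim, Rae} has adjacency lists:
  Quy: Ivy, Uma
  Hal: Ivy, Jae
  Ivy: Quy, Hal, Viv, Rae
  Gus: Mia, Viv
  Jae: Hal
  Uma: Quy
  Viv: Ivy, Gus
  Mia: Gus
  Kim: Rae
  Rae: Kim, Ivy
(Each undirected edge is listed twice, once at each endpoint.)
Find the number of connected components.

Component: {Quy, Hal, Ivy, Gus, Jae, Uma, Viv, Mia, Kim, Rae}

1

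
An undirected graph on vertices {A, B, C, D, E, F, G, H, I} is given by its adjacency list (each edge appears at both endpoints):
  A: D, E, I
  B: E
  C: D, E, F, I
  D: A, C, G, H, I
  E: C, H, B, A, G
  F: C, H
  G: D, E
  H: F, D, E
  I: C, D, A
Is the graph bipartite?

A-D-I-A is an odd cycle (length 3), and a bipartite graph can contain only even cycles.

No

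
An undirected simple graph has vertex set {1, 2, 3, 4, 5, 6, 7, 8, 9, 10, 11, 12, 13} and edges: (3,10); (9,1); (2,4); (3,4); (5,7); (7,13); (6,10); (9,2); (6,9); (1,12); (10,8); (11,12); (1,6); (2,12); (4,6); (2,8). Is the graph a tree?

The graph has 13 vertices and 16 edges.
It is not connected, so it is not a tree.

No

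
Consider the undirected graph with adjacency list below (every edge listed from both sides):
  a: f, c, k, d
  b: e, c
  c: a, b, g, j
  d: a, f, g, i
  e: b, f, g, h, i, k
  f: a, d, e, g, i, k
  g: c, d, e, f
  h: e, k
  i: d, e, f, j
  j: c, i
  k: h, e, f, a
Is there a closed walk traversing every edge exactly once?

Yes

Degrees: a:4, b:2, c:4, d:4, e:6, f:6, g:4, h:2, i:4, j:2, k:4
Every vertex has even degree and the edges form a single connected piece, so an Eulerian circuit exists.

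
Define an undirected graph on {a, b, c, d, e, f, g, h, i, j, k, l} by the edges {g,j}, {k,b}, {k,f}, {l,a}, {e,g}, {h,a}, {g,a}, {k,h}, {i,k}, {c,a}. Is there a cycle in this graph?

|V| = 12, |E| = 10, number of components = 2.
A forest on 12 vertices with 2 components has exactly 10 edges, which matches — so no cycle.

No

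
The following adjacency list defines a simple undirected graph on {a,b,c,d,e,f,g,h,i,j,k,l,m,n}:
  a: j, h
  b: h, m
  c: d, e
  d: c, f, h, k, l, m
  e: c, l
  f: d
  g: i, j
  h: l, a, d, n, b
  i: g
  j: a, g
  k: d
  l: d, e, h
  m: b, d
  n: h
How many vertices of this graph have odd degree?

Degrees: a:2, b:2, c:2, d:6, e:2, f:1, g:2, h:5, i:1, j:2, k:1, l:3, m:2, n:1
Odd-degree vertices: f, h, i, k, l, n.

6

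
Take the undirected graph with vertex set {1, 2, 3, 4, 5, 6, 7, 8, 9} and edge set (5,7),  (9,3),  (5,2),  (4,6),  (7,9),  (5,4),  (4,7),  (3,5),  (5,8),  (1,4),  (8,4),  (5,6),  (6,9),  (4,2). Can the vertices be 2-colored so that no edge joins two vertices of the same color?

No

The cycle 6-4-5-6 has length 3, which is odd, so the graph is not bipartite.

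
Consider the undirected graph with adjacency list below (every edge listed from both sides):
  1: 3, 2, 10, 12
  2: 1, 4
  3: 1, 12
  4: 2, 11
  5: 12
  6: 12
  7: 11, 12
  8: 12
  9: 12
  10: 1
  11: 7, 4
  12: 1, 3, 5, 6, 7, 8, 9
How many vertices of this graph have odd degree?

6

Degrees: 1:4, 2:2, 3:2, 4:2, 5:1, 6:1, 7:2, 8:1, 9:1, 10:1, 11:2, 12:7
Odd-degree vertices: 5, 6, 8, 9, 10, 12.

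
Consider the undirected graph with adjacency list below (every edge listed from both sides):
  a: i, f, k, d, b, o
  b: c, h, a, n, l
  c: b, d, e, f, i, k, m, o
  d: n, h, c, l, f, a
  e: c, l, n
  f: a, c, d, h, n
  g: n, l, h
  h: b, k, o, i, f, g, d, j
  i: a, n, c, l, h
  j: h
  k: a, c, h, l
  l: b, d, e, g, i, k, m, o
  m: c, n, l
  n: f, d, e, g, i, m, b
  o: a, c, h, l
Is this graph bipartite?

No

The cycle d-f-n-d has length 3, which is odd, so the graph is not bipartite.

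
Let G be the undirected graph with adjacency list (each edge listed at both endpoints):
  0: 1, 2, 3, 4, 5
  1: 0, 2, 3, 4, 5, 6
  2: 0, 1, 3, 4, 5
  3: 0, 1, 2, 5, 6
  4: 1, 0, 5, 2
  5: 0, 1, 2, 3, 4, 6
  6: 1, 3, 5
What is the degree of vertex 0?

5

Neighbors of 0: 1, 2, 3, 4, 5.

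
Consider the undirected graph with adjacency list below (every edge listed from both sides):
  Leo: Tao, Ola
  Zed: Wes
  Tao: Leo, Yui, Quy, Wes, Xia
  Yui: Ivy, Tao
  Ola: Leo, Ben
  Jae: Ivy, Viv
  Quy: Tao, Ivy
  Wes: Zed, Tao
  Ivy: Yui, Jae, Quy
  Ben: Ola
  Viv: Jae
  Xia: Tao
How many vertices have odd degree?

Degrees: Leo:2, Zed:1, Tao:5, Yui:2, Ola:2, Jae:2, Quy:2, Wes:2, Ivy:3, Ben:1, Viv:1, Xia:1
Odd-degree vertices: Zed, Tao, Ivy, Ben, Viv, Xia.

6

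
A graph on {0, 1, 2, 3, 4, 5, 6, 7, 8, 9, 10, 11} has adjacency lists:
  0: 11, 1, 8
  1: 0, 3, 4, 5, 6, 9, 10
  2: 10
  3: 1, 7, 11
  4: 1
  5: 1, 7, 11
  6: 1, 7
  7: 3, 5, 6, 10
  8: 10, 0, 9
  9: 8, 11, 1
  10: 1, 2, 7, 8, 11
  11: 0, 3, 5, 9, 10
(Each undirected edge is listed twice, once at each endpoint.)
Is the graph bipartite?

Yes

A valid 2-coloring puts {1, 2, 7, 8, 11} on one side and {0, 3, 4, 5, 6, 9, 10} on the other; every edge crosses between the two sides.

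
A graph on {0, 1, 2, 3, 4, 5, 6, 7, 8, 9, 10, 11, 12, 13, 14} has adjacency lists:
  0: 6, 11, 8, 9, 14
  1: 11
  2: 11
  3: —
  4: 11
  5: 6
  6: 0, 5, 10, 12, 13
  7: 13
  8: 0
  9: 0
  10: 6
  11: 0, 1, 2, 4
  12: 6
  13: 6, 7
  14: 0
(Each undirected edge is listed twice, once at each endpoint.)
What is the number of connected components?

2

Component: {3}
Component: {0, 1, 2, 4, 5, 6, 7, 8, 9, 10, 11, 12, 13, 14}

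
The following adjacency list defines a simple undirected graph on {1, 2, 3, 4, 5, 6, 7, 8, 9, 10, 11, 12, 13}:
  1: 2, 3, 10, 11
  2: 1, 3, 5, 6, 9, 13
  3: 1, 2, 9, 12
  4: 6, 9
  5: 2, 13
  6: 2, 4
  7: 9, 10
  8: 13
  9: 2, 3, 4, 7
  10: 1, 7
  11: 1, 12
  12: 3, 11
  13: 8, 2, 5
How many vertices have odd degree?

Degrees: 1:4, 2:6, 3:4, 4:2, 5:2, 6:2, 7:2, 8:1, 9:4, 10:2, 11:2, 12:2, 13:3
Odd-degree vertices: 8, 13.

2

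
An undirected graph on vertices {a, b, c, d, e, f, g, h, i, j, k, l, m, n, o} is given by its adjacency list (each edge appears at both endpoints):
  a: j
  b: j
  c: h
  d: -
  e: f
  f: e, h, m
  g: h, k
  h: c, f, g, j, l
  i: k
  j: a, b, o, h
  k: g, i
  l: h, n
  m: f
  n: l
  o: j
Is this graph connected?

Component: {d}
Component: {a, b, c, e, f, g, h, i, j, k, l, m, n, o}
No edge joins these 2 groups, so the graph is disconnected.

No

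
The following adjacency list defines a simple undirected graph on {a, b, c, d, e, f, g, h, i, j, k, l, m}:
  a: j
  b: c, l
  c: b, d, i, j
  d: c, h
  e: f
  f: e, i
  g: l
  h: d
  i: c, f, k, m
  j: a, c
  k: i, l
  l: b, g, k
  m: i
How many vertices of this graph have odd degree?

Degrees: a:1, b:2, c:4, d:2, e:1, f:2, g:1, h:1, i:4, j:2, k:2, l:3, m:1
Odd-degree vertices: a, e, g, h, l, m.

6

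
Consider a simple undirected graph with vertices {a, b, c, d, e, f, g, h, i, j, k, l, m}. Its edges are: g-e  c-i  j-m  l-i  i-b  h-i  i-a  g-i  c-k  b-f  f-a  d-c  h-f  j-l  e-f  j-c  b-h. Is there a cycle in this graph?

Yes

|V| = 13, |E| = 17, number of components = 1.
One cycle is i-c-j-l-i.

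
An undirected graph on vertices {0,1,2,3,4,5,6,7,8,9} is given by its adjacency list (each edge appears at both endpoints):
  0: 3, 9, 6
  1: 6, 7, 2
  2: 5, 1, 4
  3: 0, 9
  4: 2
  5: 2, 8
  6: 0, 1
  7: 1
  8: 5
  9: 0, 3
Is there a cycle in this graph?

|V| = 10, |E| = 10, number of components = 1.
Since 10 > 10 - 1, a cycle must exist; for instance 0-9-3-0.

Yes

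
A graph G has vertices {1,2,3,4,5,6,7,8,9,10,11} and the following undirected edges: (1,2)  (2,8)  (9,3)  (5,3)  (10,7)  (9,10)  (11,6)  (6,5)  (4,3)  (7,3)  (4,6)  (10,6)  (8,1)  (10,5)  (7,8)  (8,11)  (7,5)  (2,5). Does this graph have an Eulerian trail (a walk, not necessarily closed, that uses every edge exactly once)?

Degrees: 1:2, 2:3, 3:4, 4:2, 5:5, 6:4, 7:4, 8:4, 9:2, 10:4, 11:2
Odd-degree vertices: 2, 5 (2 total).
With 2 odd-degree vertices and all edges in one connected piece, an Eulerian trail exists (from 2 to 5).

Yes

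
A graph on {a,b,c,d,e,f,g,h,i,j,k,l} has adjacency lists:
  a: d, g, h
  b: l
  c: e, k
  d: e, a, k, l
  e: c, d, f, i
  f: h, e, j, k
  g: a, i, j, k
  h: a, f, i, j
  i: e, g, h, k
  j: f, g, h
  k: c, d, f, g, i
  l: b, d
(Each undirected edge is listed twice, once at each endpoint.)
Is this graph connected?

Yes

A breadth-first search from a visits a, h, g, d, f, j, i, k, e, l, c, b — all 12 vertices — so the graph is connected.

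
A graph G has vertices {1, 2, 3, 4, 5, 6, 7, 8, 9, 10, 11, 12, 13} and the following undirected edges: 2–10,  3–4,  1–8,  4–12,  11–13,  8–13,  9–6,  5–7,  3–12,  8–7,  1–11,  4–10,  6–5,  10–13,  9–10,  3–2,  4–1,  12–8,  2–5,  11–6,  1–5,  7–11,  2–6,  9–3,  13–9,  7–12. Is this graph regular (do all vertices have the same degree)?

Degrees: 1:4, 2:4, 3:4, 4:4, 5:4, 6:4, 7:4, 8:4, 9:4, 10:4, 11:4, 12:4, 13:4
Every vertex has degree 4, so the graph is 4-regular.

Yes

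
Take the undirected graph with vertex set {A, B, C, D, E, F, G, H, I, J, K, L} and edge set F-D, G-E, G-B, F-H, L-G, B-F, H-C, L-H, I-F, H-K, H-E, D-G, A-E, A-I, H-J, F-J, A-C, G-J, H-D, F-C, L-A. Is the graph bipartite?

The cycle H-C-F-H has length 3, which is odd, so the graph is not bipartite.

No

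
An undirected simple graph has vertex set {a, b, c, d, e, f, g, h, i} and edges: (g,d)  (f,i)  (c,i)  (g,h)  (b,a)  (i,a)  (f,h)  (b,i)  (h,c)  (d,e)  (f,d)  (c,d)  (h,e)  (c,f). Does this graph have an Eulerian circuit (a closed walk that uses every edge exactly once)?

Degrees: a:2, b:2, c:4, d:4, e:2, f:4, g:2, h:4, i:4
All degrees are even and the non-isolated vertices are connected — an Eulerian circuit exists.

Yes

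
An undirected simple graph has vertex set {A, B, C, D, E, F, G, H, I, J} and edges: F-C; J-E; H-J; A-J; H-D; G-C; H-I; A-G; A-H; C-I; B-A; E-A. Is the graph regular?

No

Degrees: A:5, B:1, C:3, D:1, E:2, F:1, G:2, H:4, I:2, J:3
Vertex B has degree 1 while A has degree 5, so the graph is not regular.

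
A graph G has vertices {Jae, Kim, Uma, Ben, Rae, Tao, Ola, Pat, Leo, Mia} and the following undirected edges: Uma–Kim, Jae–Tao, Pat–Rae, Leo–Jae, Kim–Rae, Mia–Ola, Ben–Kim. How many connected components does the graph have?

3

Component: {Ola, Mia}
Component: {Jae, Tao, Leo}
Component: {Kim, Uma, Ben, Rae, Pat}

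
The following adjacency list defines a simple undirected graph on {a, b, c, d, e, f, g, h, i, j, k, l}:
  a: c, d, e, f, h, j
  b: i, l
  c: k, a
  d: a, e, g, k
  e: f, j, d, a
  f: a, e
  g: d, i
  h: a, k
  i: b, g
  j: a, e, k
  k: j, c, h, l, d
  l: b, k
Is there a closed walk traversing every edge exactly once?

Degrees: a:6, b:2, c:2, d:4, e:4, f:2, g:2, h:2, i:2, j:3, k:5, l:2
Vertices with odd degree: j, k. An Eulerian circuit requires all degrees even.

No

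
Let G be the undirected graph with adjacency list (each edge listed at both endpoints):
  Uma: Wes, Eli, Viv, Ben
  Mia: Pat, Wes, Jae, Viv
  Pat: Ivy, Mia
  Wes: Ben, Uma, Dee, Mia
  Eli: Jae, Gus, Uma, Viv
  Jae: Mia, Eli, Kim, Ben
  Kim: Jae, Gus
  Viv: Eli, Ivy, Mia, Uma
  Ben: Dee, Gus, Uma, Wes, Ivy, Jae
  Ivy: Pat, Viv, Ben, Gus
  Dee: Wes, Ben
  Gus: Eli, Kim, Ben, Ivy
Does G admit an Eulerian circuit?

Yes

Degrees: Uma:4, Mia:4, Pat:2, Wes:4, Eli:4, Jae:4, Kim:2, Viv:4, Ben:6, Ivy:4, Dee:2, Gus:4
Every vertex has even degree and the edges form a single connected piece, so an Eulerian circuit exists.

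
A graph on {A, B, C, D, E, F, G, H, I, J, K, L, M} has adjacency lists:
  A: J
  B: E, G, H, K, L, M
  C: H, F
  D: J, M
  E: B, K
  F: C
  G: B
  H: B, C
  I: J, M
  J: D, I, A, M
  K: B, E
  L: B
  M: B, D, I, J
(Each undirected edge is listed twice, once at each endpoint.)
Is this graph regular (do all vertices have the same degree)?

No

Degrees: A:1, B:6, C:2, D:2, E:2, F:1, G:1, H:2, I:2, J:4, K:2, L:1, M:4
Degrees are not all equal (e.g. deg(A)=1 but deg(B)=6); not regular.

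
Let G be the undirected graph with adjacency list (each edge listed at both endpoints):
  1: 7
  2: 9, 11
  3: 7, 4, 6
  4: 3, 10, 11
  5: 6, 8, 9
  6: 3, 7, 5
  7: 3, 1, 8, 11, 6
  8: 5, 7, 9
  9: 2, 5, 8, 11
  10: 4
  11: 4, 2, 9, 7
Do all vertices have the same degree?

Degrees: 1:1, 2:2, 3:3, 4:3, 5:3, 6:3, 7:5, 8:3, 9:4, 10:1, 11:4
Degrees are not all equal (e.g. deg(1)=1 but deg(7)=5); not regular.

No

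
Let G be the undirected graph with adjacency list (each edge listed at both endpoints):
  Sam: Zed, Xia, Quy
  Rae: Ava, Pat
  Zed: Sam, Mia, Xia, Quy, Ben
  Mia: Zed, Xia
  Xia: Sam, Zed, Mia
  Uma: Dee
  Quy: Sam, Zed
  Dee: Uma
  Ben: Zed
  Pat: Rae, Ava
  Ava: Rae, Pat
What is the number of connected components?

Component: {Uma, Dee}
Component: {Rae, Pat, Ava}
Component: {Sam, Zed, Mia, Xia, Quy, Ben}

3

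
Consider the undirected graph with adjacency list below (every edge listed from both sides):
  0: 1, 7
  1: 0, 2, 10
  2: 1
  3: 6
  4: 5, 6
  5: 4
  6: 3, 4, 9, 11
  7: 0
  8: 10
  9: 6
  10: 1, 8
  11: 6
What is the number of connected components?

Component: {0, 1, 2, 7, 8, 10}
Component: {3, 4, 5, 6, 9, 11}

2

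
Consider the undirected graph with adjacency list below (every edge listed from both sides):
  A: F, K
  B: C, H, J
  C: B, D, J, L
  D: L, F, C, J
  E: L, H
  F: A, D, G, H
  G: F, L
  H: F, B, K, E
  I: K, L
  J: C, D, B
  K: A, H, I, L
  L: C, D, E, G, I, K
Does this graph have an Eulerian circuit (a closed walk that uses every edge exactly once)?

No

Degrees: A:2, B:3, C:4, D:4, E:2, F:4, G:2, H:4, I:2, J:3, K:4, L:6
Vertices with odd degree: B, J. An Eulerian circuit requires all degrees even.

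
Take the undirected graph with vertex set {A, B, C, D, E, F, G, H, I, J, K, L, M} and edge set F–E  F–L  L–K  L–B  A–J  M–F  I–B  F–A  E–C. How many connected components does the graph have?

Component: {D}
Component: {G}
Component: {H}
Component: {A, B, C, E, F, I, J, K, L, M}

4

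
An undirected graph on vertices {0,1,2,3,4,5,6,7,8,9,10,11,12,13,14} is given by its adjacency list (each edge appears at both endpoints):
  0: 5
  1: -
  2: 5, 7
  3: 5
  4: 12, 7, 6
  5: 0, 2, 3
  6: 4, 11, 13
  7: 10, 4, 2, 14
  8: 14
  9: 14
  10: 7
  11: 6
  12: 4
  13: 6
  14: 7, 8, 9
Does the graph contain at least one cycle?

|V| = 15, |E| = 13, number of components = 2.
A forest on 15 vertices with 2 components has exactly 13 edges, which matches — so no cycle.

No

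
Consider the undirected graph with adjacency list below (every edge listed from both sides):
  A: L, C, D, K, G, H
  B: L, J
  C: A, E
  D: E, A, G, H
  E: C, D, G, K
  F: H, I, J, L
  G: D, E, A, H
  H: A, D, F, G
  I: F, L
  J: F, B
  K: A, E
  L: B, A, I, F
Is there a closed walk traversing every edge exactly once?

Degrees: A:6, B:2, C:2, D:4, E:4, F:4, G:4, H:4, I:2, J:2, K:2, L:4
All degrees are even and the non-isolated vertices are connected — an Eulerian circuit exists.

Yes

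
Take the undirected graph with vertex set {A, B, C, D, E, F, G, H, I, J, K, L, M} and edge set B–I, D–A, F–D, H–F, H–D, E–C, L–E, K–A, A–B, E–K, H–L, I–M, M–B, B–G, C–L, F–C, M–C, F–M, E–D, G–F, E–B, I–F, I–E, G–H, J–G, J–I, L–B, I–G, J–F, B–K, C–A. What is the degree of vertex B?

7

Neighbors of B: A, E, G, I, K, L, M.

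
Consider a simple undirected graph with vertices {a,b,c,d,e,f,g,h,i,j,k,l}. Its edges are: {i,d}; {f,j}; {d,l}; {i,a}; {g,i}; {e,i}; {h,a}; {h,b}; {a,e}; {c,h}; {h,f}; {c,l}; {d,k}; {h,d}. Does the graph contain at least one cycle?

Yes

The graph has 12 vertices, 14 edges, and 1 connected component.
One cycle is h-c-l-d-h.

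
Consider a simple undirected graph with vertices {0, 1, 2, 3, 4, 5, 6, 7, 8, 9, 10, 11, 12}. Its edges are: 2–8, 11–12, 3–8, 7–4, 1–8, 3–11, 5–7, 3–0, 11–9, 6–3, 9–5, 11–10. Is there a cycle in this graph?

No

The graph has 13 vertices, 12 edges, and 1 connected component.
A forest on 13 vertices with 1 component has exactly 12 edges, which matches — so no cycle.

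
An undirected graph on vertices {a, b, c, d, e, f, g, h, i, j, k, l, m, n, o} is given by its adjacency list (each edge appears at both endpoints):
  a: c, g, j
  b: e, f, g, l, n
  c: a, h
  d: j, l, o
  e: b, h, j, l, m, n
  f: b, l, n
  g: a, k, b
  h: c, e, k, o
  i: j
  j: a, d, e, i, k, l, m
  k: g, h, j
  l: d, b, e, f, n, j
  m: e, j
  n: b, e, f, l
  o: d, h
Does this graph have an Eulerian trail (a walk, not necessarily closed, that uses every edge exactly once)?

Degrees: a:3, b:5, c:2, d:3, e:6, f:3, g:3, h:4, i:1, j:7, k:3, l:6, m:2, n:4, o:2
Odd-degree vertices: a, b, d, f, g, i, j, k (8 total).
With 8 odd-degree vertices (more than two), no single trail can use every edge.

No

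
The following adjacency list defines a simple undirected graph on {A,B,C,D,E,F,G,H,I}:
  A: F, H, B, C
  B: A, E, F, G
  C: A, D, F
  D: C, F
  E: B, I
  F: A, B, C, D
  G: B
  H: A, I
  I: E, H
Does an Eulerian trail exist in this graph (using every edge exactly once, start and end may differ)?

Yes

Degrees: A:4, B:4, C:3, D:2, E:2, F:4, G:1, H:2, I:2
Odd-degree vertices: C, G (2 total).
With 2 odd-degree vertices and all edges in one connected piece, an Eulerian trail exists (from C to G).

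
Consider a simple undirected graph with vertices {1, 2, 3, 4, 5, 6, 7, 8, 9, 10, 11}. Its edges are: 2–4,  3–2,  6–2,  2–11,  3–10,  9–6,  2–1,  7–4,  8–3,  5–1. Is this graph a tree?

Yes

The graph has 11 vertices and 10 edges.
Connected and |E| = |V| - 1, which characterizes a tree.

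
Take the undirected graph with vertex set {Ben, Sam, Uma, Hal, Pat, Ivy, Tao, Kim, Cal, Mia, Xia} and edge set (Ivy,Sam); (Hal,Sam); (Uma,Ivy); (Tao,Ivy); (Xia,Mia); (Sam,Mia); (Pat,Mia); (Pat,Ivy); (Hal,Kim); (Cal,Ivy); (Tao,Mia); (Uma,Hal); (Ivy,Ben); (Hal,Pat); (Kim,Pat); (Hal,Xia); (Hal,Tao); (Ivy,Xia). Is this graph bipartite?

Hal-Kim-Pat-Hal is an odd cycle (length 3), and a bipartite graph can contain only even cycles.

No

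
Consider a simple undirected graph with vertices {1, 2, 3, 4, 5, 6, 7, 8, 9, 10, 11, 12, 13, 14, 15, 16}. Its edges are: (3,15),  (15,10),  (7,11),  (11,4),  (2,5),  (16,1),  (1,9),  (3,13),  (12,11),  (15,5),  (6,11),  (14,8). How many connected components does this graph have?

4

Component: {8, 14}
Component: {1, 9, 16}
Component: {4, 6, 7, 11, 12}
Component: {2, 3, 5, 10, 13, 15}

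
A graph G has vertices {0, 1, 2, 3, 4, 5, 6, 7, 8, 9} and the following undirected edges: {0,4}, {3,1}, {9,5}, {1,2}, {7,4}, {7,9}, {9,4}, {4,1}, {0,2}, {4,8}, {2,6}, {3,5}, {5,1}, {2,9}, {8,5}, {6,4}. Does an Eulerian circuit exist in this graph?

Degrees: 0:2, 1:4, 2:4, 3:2, 4:6, 5:4, 6:2, 7:2, 8:2, 9:4
Every vertex has even degree and the edges form a single connected piece, so an Eulerian circuit exists.

Yes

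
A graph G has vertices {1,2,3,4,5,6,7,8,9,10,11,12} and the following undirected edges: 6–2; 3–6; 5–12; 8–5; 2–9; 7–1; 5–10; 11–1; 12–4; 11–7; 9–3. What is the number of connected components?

Component: {1, 7, 11}
Component: {2, 3, 6, 9}
Component: {4, 5, 8, 10, 12}

3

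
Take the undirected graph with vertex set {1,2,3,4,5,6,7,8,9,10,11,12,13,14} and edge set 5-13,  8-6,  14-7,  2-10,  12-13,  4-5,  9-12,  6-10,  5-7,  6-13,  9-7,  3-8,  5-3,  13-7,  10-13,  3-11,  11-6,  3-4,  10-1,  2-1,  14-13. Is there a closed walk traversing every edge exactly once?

Yes

Degrees: 1:2, 2:2, 3:4, 4:2, 5:4, 6:4, 7:4, 8:2, 9:2, 10:4, 11:2, 12:2, 13:6, 14:2
Every vertex has even degree and the edges form a single connected piece, so an Eulerian circuit exists.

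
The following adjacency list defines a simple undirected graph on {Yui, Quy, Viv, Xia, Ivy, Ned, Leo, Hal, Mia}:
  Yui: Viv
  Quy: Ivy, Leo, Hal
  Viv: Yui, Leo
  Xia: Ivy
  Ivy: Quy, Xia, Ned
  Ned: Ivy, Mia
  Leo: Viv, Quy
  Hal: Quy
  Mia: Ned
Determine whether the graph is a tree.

|V| = 9, |E| = 8.
Connected and |E| = |V| - 1, which characterizes a tree.

Yes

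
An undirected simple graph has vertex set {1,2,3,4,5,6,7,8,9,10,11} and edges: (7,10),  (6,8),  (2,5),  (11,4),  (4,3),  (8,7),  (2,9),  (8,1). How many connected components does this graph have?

Component: {2, 5, 9}
Component: {3, 4, 11}
Component: {1, 6, 7, 8, 10}

3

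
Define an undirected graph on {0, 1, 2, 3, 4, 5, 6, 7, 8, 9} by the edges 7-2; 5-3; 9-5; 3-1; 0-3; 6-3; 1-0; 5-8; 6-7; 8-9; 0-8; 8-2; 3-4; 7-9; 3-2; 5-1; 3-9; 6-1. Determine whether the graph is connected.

A breadth-first search from 0 visits 0, 1, 3, 8, 6, 5, 9, 4, 2, 7 — all 10 vertices — so the graph is connected.

Yes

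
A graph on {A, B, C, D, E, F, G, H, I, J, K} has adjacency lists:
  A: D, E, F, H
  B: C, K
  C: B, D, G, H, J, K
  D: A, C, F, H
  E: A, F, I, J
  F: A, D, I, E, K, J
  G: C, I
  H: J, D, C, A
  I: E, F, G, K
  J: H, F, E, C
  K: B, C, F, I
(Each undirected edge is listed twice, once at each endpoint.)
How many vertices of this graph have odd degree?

Degrees: A:4, B:2, C:6, D:4, E:4, F:6, G:2, H:4, I:4, J:4, K:4
Odd-degree vertices: none.

0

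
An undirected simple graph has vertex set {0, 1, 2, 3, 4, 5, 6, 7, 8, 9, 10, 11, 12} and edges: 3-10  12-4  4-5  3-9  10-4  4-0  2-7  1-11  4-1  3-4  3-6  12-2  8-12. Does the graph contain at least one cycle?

Yes

The graph has 13 vertices, 13 edges, and 1 connected component.
One cycle is 4-3-10-4.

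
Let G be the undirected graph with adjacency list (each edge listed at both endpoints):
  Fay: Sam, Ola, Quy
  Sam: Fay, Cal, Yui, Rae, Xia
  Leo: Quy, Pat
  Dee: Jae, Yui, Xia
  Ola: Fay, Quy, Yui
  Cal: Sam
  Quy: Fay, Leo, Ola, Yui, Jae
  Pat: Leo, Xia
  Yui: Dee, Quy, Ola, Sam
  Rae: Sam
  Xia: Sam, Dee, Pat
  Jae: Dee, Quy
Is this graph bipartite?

Fay-Ola-Quy-Fay is an odd cycle (length 3), and a bipartite graph can contain only even cycles.

No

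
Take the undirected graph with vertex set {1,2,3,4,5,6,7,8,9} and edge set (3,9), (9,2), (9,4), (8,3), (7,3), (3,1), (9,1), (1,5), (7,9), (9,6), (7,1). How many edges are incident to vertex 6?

1

Neighbors of 6: 9.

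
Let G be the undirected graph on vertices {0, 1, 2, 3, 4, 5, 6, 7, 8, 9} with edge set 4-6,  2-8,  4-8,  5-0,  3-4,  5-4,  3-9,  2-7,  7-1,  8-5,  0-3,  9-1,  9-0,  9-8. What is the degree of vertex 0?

3

Neighbors of 0: 3, 5, 9.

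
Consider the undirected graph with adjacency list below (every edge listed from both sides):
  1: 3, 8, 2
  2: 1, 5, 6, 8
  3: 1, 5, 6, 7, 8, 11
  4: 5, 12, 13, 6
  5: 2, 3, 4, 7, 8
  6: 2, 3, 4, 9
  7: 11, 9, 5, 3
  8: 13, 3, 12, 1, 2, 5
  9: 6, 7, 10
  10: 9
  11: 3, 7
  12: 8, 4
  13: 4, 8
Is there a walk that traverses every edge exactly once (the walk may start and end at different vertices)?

Degrees: 1:3, 2:4, 3:6, 4:4, 5:5, 6:4, 7:4, 8:6, 9:3, 10:1, 11:2, 12:2, 13:2
Odd-degree vertices: 1, 5, 9, 10 (4 total).
An Eulerian trail requires 0 or 2 odd-degree vertices; here there are 4.

No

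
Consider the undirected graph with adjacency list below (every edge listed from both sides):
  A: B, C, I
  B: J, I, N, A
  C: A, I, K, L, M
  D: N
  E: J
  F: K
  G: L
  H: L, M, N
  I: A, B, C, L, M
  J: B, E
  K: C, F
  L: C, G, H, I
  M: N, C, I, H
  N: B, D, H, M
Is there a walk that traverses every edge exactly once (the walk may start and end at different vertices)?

Degrees: A:3, B:4, C:5, D:1, E:1, F:1, G:1, H:3, I:5, J:2, K:2, L:4, M:4, N:4
Odd-degree vertices: A, C, D, E, F, G, H, I (8 total).
With 8 odd-degree vertices (more than two), no single trail can use every edge.

No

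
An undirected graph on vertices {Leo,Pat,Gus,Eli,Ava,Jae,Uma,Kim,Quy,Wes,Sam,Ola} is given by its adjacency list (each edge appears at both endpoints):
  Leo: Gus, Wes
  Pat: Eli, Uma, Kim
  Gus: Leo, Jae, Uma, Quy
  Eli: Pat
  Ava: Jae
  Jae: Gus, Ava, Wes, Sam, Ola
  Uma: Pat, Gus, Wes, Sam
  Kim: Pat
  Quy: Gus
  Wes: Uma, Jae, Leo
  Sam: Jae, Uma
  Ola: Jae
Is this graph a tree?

The graph has 12 vertices and 14 edges.
Connected but with 14 > 11 edges, so it has a cycle and is not a tree.

No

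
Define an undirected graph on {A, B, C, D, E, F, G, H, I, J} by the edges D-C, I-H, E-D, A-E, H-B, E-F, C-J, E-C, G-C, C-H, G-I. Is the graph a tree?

No

The graph has 10 vertices and 11 edges.
Connected but with 11 > 9 edges, so it has a cycle and is not a tree.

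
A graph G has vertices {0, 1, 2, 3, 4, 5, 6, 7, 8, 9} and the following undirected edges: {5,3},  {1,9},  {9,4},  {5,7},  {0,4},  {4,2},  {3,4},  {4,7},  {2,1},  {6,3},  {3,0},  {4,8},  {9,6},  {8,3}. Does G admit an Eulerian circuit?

Degrees: 0:2, 1:2, 2:2, 3:5, 4:6, 5:2, 6:2, 7:2, 8:2, 9:3
Vertices with odd degree: 3, 9. An Eulerian circuit requires all degrees even.

No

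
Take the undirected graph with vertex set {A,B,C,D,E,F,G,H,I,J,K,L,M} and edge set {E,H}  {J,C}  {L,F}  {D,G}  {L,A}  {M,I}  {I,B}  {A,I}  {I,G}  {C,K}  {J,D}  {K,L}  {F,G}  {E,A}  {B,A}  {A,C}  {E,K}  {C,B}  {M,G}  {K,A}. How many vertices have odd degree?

4

Degrees: A:6, B:3, C:4, D:2, E:3, F:2, G:4, H:1, I:4, J:2, K:4, L:3, M:2
Odd-degree vertices: B, E, H, L.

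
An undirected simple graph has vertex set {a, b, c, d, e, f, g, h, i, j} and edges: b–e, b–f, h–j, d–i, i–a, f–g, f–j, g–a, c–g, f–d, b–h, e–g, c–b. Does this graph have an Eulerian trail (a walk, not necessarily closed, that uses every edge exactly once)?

Yes

Degrees: a:2, b:4, c:2, d:2, e:2, f:4, g:4, h:2, i:2, j:2
Odd-degree vertices: none (0 total).
The non-isolated vertices are connected and exactly 0 have odd degree, so an Eulerian trail exists.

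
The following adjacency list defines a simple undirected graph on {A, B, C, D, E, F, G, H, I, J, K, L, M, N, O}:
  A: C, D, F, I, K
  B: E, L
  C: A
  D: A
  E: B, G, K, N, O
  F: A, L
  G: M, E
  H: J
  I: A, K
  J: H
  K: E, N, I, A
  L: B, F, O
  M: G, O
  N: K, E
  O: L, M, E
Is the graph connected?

Component: {H, J}
Component: {A, B, C, D, E, F, G, I, K, L, M, N, O}
No edge joins these 2 groups, so the graph is disconnected.

No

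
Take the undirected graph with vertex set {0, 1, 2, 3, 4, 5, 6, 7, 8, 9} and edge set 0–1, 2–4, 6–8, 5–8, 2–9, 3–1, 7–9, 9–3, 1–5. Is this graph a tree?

|V| = 10, |E| = 9.
It is connected with exactly 9 edges, hence acyclic — it is a tree.

Yes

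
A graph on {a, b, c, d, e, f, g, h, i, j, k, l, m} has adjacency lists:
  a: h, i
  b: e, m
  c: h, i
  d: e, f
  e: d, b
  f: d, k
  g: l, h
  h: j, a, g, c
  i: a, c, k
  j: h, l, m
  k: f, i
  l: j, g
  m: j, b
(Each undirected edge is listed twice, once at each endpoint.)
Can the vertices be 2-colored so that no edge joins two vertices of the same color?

Color {e, f, h, i, l, m} black and {a, b, c, d, g, j, k} white. No edge joins two same-colored vertices, so the graph is bipartite.

Yes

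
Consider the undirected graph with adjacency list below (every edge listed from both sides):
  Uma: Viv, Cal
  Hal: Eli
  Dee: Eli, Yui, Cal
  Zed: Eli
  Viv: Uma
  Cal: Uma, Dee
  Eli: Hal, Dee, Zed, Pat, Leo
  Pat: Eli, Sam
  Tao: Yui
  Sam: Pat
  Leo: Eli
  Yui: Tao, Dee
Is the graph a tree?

Yes

|V| = 12, |E| = 11.
It is connected with exactly 11 edges, hence acyclic — it is a tree.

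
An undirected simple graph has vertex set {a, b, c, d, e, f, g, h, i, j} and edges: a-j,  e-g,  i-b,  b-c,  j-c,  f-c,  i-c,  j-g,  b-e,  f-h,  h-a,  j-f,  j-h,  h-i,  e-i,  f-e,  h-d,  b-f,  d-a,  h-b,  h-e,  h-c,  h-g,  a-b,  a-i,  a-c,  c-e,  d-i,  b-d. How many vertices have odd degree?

6

Degrees: a:6, b:7, c:7, d:4, e:6, f:5, g:3, h:9, i:6, j:5
Odd-degree vertices: b, c, f, g, h, j.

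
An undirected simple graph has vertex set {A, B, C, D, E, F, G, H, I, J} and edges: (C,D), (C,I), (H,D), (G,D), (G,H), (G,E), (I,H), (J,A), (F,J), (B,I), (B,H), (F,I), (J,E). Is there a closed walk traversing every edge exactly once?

No

Degrees: A:1, B:2, C:2, D:3, E:2, F:2, G:3, H:4, I:4, J:3
A, D, G, J have odd degree; an Eulerian circuit needs every degree to be even, so none exists.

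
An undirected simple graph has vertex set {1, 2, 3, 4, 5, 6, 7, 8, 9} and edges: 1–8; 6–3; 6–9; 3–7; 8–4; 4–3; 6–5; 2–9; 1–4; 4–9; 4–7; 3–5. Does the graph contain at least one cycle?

The graph has 9 vertices, 12 edges, and 1 connected component.
Since 12 > 9 - 1, a cycle must exist; for instance 4-7-3-4.

Yes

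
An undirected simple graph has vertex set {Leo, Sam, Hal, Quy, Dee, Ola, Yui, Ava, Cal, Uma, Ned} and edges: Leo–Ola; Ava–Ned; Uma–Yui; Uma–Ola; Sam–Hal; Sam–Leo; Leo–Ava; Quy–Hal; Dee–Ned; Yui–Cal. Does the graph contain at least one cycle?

No

The graph has 11 vertices, 10 edges, and 1 connected component.
A forest on 11 vertices with 1 component has exactly 10 edges, which matches — so no cycle.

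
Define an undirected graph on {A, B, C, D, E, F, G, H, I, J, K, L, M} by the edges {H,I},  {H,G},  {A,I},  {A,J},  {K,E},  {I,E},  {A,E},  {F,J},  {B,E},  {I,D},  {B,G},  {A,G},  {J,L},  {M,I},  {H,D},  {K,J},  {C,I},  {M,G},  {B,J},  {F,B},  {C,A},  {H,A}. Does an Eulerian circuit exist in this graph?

Degrees: A:6, B:4, C:2, D:2, E:4, F:2, G:4, H:4, I:6, J:5, K:2, L:1, M:2
Vertices with odd degree: J, L. An Eulerian circuit requires all degrees even.

No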